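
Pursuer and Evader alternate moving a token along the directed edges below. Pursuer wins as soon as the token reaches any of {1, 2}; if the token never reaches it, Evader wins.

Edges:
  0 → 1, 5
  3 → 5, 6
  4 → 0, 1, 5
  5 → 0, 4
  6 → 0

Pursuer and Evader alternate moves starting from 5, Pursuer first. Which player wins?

Evader

Track states (vertex, player-to-move).
A0 = {(1,Pursuer), (1,Evader), (2,Pursuer), (2,Evader)}
A1: add {(0,Pursuer), (4,Pursuer)}.
A2: add {(5,Evader), (6,Evader)}.
A3: add {(3,Pursuer)}.
A4 = A3; e.g. (0,Evader) stays out. (5,Pursuer) never enters ⇒ Evader avoids the target.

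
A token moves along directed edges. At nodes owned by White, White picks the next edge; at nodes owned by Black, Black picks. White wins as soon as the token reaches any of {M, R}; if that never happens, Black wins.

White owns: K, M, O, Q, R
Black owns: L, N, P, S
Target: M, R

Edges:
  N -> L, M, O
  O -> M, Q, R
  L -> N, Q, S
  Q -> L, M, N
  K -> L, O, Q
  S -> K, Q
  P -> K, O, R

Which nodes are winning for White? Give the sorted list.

A0 = {M, R}
A1: add {O, Q} — O (White) has O→M; Q (White) has Q→M.
A2: add {K} — K (White) has K→O.
A3: add {P, S} — P (Black): all of {K, O, R} already in; S (Black): all of {K, Q} already in.
A4 = A3; e.g. L (Black) can still go to N. Fixed point.
White's winning region = {K, M, O, P, Q, R, S}.

K, M, O, P, Q, R, S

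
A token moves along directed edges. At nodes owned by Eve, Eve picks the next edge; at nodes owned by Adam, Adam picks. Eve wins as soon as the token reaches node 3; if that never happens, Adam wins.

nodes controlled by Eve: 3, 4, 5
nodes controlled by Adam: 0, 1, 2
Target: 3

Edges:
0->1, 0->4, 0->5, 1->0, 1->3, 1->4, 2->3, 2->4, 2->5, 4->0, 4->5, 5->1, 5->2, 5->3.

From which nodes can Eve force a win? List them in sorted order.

A0 = {3}
A1: add {5} — 5 (Eve) has 5→3.
A2: add {4} — 4 (Eve) has 4→5.
A3: add {2} — 2 (Adam): all of {3, 4, 5} already in.
A4 = A3; e.g. 0 (Adam) can still go to 1. Fixed point.
Eve's winning region = {2, 3, 4, 5}.

2, 3, 4, 5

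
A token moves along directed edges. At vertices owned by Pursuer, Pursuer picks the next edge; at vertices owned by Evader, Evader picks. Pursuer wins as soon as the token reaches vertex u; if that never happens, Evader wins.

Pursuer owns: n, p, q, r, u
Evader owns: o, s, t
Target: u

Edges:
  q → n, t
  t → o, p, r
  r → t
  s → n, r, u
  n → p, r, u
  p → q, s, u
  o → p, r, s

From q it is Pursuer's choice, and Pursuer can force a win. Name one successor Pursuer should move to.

A0 = {u}
A1: add {n, p} — n (Pursuer) has n→u; p (Pursuer) has p→u.
A2: add {q} — q (Pursuer) has q→n.
A3 = A2; e.g. o (Evader) can still go to r. Fixed point.
From q, successor n is in the attractor (rank 1); the other successor t is not.

n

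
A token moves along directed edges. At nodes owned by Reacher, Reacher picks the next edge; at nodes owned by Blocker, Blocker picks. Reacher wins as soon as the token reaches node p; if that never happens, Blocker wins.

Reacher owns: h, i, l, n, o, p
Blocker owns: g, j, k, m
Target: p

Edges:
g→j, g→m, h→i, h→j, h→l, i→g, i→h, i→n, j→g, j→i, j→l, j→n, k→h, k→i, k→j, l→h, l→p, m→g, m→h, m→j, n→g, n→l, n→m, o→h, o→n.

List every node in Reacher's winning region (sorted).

h, i, l, n, o, p

A0 = {p}
A1: add {l} — l (Reacher) has l→p.
A2: add {h, n} — h (Reacher) has h→l; n (Reacher) has n→l.
A3: add {i, o} — i (Reacher) has i→h; o (Reacher) has o→h.
A4 = A3; e.g. g (Blocker) can still go to j. Fixed point.
Reacher's winning region = {h, i, l, n, o, p}.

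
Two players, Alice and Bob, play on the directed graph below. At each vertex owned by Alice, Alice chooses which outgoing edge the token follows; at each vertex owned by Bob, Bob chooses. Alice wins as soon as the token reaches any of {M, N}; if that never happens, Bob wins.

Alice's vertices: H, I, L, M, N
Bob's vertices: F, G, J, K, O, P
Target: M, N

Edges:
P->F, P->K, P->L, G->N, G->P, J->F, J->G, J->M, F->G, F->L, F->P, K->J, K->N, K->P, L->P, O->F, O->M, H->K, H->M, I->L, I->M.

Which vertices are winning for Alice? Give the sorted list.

H, I, M, N

A0 = {M, N}
A1: add {H, I} — H (Alice) has H→M; I (Alice) has I→M.
A2 = A1; e.g. F (Bob) can still go to G. Fixed point.
Alice's winning region = {H, I, M, N}.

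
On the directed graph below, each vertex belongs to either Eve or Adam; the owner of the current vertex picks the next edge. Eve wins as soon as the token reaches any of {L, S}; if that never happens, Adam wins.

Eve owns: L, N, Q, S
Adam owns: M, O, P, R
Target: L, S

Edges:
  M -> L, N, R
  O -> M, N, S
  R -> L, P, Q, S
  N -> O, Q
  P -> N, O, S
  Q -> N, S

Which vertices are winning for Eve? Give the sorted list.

L, N, Q, S

A0 = {L, S}
A1: add {Q} — Q (Eve) has Q→S.
A2: add {N} — N (Eve) has N→Q.
A3 = A2; e.g. M (Adam) can still go to R. Fixed point.
Eve's winning region = {L, N, Q, S}.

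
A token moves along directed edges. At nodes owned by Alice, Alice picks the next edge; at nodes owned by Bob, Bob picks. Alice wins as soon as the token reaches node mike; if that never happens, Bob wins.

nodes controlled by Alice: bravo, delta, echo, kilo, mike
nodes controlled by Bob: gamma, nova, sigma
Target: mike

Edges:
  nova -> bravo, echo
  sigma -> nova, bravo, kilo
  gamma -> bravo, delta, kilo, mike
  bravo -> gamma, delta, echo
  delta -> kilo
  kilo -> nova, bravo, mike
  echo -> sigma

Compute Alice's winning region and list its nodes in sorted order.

A0 = {mike}
A1: add {kilo} — kilo (Alice) has kilo→mike.
A2: add {delta} — delta (Alice) has delta→kilo.
A3: add {bravo} — bravo (Alice) has bravo→delta.
A4: add {gamma} — gamma (Bob): all of {bravo, delta, kilo, mike} already in.
A5 = A4; e.g. nova (Bob) can still go to echo. Fixed point.
Alice's winning region = {bravo, delta, gamma, kilo, mike}.

bravo, delta, gamma, kilo, mike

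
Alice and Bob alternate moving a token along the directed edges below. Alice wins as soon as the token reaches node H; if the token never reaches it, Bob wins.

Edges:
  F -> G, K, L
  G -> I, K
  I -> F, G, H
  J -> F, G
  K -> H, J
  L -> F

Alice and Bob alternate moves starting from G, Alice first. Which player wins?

Alice

Track states (vertex, player-to-move).
A0 = {(H,Alice), (H,Bob)}
A1: add {(I,Alice), (K,Alice)}.
A2: add {(G,Bob)}.
A3: add {(F,Alice), (J,Alice)}.
A4: add {(K,Bob), (L,Bob)}.
A5: add {(G,Alice)}.
(G,Alice) ∈ A5 ⇒ Alice forces the target.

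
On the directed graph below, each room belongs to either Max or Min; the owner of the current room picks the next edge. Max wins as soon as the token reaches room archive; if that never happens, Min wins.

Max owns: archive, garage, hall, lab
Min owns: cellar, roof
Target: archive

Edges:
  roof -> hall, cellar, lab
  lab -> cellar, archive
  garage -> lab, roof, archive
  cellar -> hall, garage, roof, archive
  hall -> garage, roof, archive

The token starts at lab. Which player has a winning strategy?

A0 = {archive}
A1: add {garage, hall, lab} — hall (Max) has hall→archive; garage (Max) has garage→archive; lab (Max) has lab→archive.
A2 = A1; e.g. cellar (Min) can still go to roof. Fixed point.
lab ∈ A1, so Max can force the target.

Max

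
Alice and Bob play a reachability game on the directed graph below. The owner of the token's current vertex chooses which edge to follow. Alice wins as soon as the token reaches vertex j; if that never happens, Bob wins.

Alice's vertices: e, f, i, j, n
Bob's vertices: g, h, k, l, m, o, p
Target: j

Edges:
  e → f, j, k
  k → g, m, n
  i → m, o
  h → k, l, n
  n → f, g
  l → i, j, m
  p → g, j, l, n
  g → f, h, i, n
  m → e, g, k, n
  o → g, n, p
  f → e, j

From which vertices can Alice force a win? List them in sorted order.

A0 = {j}
A1: add {e, f} — e (Alice) has e→j; f (Alice) has f→j.
A2: add {n} — n (Alice) has n→f.
A3 = A2; e.g. g (Bob) can still go to h. Fixed point.
Alice's winning region = {e, f, j, n}.

e, f, j, n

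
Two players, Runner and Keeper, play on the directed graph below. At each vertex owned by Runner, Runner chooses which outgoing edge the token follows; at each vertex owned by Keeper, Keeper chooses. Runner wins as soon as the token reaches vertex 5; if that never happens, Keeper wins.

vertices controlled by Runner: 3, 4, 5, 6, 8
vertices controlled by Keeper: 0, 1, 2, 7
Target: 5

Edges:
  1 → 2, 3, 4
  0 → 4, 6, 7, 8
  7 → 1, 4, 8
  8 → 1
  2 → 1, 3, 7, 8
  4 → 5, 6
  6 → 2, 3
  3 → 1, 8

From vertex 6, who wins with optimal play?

A0 = {5}
A1: add {4} — 4 (Runner) has 4→5.
A2 = A1; e.g. 0 (Keeper) can still go to 6. Fixed point.
6 never enters the attractor, so Keeper can avoid the target forever.

Keeper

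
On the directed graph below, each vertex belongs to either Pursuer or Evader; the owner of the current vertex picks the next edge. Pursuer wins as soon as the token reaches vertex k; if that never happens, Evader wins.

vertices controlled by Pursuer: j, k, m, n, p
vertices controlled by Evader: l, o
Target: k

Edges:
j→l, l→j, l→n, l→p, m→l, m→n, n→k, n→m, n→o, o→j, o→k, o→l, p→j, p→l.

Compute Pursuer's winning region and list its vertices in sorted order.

k, m, n

A0 = {k}
A1: add {n} — n (Pursuer) has n→k.
A2: add {m} — m (Pursuer) has m→n.
A3 = A2; e.g. j (Pursuer) has no edge into A2. Fixed point.
Pursuer's winning region = {k, m, n}.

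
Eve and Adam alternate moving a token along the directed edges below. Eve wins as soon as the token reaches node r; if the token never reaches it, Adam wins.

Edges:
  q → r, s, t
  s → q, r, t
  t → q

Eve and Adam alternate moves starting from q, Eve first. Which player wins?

Eve

Track states (vertex, player-to-move).
A0 = {(r,Eve), (r,Adam)}
A1: add {(q,Eve), (s,Eve)}.
(q,Eve) ∈ A1 ⇒ Eve forces the target.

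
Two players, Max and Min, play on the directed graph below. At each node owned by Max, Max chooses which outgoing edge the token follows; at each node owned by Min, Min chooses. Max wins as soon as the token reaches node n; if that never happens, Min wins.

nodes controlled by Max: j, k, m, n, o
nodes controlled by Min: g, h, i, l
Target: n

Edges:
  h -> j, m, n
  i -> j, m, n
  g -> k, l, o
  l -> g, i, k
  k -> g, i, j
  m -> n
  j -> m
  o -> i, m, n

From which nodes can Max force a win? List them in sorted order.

A0 = {n}
A1: add {m, o} — m (Max) has m→n; o (Max) has o→n.
A2: add {j} — j (Max) has j→m.
A3: add {h, i, k} — h (Min): all of {j, m, n} already in; i (Min): all of {j, m, n} already in; k (Max) has k→j.
A4 = A3; e.g. g (Min) can still go to l. Fixed point.
Max's winning region = {h, i, j, k, m, n, o}.

h, i, j, k, m, n, o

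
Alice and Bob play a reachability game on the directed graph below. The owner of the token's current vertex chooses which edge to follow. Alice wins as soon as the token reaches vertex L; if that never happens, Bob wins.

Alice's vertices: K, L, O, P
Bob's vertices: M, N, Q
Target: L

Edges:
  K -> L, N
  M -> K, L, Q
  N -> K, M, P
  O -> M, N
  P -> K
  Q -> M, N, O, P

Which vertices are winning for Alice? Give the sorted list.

A0 = {L}
A1: add {K} — K (Alice) has K→L.
A2: add {P} — P (Alice) has P→K.
A3 = A2; e.g. M (Bob) can still go to Q. Fixed point.
Alice's winning region = {K, L, P}.

K, L, P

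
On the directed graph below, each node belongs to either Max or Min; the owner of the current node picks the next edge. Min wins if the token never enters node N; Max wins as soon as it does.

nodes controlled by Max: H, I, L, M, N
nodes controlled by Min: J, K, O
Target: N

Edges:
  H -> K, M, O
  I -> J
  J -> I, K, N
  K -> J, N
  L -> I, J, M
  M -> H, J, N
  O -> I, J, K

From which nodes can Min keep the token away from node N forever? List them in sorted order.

A0 = {N}
A1: add {M} — M (Max) has M→N.
A2: add {H, L} — H (Max) has H→M; L (Max) has L→M.
A3 = A2; e.g. I (Max) has no edge into A2. Fixed point.
Max's attractor = {H, L, M, N}; Min avoids the target exactly from the complement.

I, J, K, O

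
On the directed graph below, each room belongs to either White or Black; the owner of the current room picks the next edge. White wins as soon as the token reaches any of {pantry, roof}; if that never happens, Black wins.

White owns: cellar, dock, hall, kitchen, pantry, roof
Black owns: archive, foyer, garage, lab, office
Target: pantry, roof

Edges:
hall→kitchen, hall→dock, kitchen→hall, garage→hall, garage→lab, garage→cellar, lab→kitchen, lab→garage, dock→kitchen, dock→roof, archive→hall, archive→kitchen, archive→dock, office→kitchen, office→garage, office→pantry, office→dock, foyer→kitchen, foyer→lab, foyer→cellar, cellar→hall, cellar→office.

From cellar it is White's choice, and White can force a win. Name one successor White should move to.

hall

A0 = {pantry, roof}
A1: add {dock} — dock (White) has dock→roof.
A2: add {hall} — hall (White) has hall→dock.
A3: add {cellar, kitchen} — kitchen (White) has kitchen→hall; cellar (White) has cellar→hall.
A4: add {archive} — archive (Black): all of {hall, kitchen, dock} already in.
A5 = A4; e.g. garage (Black) can still go to lab. Fixed point.
From cellar, successor hall is in the attractor (rank 2); the other successor office is not.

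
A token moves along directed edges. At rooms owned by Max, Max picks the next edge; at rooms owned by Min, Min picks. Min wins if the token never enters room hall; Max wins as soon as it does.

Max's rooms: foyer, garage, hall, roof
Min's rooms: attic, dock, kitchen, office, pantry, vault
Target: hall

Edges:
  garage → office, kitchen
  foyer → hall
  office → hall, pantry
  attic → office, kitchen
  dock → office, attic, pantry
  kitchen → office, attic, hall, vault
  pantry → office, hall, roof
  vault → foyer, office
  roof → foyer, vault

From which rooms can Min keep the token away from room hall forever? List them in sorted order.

attic, dock, garage, kitchen, office, pantry, vault

A0 = {hall}
A1: add {foyer} — foyer (Max) has foyer→hall.
A2: add {roof} — roof (Max) has roof→foyer.
A3 = A2; e.g. garage (Max) has no edge into A2. Fixed point.
Max's attractor = {foyer, hall, roof}; Min avoids the target exactly from the complement.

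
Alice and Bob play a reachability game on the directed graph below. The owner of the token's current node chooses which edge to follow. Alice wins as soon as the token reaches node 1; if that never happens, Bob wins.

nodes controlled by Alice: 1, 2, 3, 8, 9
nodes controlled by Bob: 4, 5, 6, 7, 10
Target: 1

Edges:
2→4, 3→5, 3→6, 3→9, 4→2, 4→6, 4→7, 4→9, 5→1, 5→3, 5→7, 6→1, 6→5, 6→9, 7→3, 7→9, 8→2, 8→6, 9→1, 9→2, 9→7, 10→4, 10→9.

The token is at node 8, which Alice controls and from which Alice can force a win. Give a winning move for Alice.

6

A0 = {1}
A1: add {9} — 9 (Alice) has 9→1.
A2: add {3} — 3 (Alice) has 3→9.
A3: add {7} — 7 (Bob): all of {3, 9} already in.
A4: add {5} — 5 (Bob): all of {1, 3, 7} already in.
A5: add {6} — 6 (Bob): all of {1, 5, 9} already in.
A6: add {8} — 8 (Alice) has 8→6.
A7 = A6; e.g. 2 (Alice) has no edge into A6. Fixed point.
From 8, successor 6 is in the attractor (rank 5); the other successor 2 is not.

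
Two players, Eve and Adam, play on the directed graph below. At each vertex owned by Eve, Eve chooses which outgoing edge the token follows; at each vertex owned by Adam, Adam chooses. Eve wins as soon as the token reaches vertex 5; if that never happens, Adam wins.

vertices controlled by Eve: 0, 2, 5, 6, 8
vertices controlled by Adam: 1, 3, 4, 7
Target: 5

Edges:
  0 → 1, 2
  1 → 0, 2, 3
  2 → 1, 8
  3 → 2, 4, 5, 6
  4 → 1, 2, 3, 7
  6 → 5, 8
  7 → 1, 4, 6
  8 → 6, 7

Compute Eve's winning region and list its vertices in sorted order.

0, 2, 5, 6, 8

A0 = {5}
A1: add {6} — 6 (Eve) has 6→5.
A2: add {8} — 8 (Eve) has 8→6.
A3: add {2} — 2 (Eve) has 2→8.
A4: add {0} — 0 (Eve) has 0→2.
A5 = A4; e.g. 1 (Adam) can still go to 3. Fixed point.
Eve's winning region = {0, 2, 5, 6, 8}.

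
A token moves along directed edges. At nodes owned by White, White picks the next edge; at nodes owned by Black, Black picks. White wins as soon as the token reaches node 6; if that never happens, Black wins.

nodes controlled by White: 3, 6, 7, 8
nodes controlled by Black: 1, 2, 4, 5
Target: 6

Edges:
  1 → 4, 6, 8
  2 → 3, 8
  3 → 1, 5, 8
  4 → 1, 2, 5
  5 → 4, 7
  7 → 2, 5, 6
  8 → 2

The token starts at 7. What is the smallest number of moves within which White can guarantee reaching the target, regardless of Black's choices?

A0 = {6}
A1: add {7} — 7 (White) has 7→6.
A2 = A1; e.g. 1 (Black) can still go to 4. Fixed point.
7 enters the attractor at level 1, so White can force the target in 1 move from there.

1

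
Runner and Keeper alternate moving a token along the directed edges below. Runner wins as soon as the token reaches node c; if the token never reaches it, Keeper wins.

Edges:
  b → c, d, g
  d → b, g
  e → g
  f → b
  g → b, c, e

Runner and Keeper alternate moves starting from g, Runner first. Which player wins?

Track states (vertex, player-to-move).
A0 = {(c,Runner), (c,Keeper)}
A1: add {(b,Runner), (g,Runner)}.
(g,Runner) ∈ A1 ⇒ Runner forces the target.

Runner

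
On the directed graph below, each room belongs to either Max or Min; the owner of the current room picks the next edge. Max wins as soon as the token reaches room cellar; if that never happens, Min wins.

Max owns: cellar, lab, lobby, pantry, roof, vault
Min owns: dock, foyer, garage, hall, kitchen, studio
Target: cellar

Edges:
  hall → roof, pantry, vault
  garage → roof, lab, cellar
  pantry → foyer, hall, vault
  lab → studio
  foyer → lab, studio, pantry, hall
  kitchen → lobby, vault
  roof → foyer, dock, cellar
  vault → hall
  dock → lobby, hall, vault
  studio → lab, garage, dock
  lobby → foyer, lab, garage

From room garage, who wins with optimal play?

A0 = {cellar}
A1: add {roof} — roof (Max) has roof→cellar.
A2 = A1; e.g. lobby (Max) has no edge into A1. Fixed point.
garage never enters the attractor, so Min can avoid the target forever.

Min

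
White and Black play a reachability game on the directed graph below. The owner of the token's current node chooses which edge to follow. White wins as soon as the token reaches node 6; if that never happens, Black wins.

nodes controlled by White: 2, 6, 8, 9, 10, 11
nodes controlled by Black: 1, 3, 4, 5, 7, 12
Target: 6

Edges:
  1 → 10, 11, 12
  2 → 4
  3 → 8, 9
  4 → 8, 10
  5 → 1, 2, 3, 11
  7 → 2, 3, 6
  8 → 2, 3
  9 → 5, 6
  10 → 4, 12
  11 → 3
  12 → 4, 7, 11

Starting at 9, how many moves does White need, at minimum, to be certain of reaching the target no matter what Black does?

1

A0 = {6}
A1: add {9} — 9 (White) has 9→6.
A2 = A1; e.g. 1 (Black) can still go to 10. Fixed point.
9 enters the attractor at level 1, so White can force the target in 1 move from there.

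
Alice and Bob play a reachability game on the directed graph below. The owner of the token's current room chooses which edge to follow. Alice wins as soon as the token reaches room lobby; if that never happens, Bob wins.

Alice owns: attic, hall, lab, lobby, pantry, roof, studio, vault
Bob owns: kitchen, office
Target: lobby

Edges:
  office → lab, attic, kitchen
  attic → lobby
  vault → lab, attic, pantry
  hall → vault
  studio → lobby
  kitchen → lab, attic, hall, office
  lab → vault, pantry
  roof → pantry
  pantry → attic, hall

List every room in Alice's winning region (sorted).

A0 = {lobby}
A1: add {attic, studio} — attic (Alice) has attic→lobby; studio (Alice) has studio→lobby.
A2: add {pantry, vault} — vault (Alice) has vault→attic; pantry (Alice) has pantry→attic.
A3: add {hall, lab, roof} — lab (Alice) has lab→vault; hall (Alice) has hall→vault; roof (Alice) has roof→pantry.
A4 = A3; e.g. office (Bob) can still go to kitchen. Fixed point.
Alice's winning region = {attic, hall, lab, lobby, pantry, roof, studio, vault}.

attic, hall, lab, lobby, pantry, roof, studio, vault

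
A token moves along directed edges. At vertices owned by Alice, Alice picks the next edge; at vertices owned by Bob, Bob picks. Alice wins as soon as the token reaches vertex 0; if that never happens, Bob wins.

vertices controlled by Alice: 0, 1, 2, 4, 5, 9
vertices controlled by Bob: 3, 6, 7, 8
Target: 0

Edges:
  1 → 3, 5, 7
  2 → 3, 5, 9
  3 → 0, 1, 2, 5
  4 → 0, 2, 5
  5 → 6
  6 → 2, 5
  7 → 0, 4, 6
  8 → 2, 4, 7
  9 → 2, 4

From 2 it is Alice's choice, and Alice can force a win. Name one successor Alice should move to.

9

A0 = {0}
A1: add {4} — 4 (Alice) has 4→0.
A2: add {9} — 9 (Alice) has 9→4.
A3: add {2} — 2 (Alice) has 2→9.
A4 = A3; e.g. 1 (Alice) has no edge into A3. Fixed point.
From 2, successor 9 is in the attractor (rank 2); the other successors 3, 5 are not.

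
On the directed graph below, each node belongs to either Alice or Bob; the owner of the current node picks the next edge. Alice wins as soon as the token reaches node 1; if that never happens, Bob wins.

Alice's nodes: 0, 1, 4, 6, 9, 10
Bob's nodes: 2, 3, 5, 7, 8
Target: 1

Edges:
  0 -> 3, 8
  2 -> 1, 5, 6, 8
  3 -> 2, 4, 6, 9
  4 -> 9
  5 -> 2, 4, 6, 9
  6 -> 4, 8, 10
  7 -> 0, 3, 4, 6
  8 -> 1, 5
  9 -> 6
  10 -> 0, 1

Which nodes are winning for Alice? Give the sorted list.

1, 4, 6, 9, 10

A0 = {1}
A1: add {10} — 10 (Alice) has 10→1.
A2: add {6} — 6 (Alice) has 6→10.
A3: add {9} — 9 (Alice) has 9→6.
A4: add {4} — 4 (Alice) has 4→9.
A5 = A4; e.g. 0 (Alice) has no edge into A4. Fixed point.
Alice's winning region = {1, 4, 6, 9, 10}.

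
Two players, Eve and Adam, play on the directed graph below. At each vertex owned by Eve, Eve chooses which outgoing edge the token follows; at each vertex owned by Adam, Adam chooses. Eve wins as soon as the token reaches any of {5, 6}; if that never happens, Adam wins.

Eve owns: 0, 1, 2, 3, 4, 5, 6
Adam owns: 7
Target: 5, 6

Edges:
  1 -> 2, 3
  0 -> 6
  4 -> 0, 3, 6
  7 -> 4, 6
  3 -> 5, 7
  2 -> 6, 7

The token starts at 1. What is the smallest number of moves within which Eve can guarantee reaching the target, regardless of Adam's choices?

A0 = {5, 6}
A1: add {0, 2, 3, 4} — 0 (Eve) has 0→6; 2 (Eve) has 2→6; 3 (Eve) has 3→5; 4 (Eve) has 4→6.
A2: add {1, 7} — 1 (Eve) has 1→2; 7 (Adam): all of {4, 6} already in.
A2 = all vertices. Fixed point.
1 enters the attractor at level 2, so Eve can force the target in 2 moves from there.

2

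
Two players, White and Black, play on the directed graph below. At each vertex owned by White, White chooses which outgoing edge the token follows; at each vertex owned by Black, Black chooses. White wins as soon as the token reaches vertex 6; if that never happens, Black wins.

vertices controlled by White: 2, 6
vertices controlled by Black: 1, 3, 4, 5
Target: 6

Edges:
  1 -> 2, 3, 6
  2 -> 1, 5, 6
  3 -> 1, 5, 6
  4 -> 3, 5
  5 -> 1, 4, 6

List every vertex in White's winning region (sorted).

2, 6

A0 = {6}
A1: add {2} — 2 (White) has 2→6.
A2 = A1; e.g. 1 (Black) can still go to 3. Fixed point.
White's winning region = {2, 6}.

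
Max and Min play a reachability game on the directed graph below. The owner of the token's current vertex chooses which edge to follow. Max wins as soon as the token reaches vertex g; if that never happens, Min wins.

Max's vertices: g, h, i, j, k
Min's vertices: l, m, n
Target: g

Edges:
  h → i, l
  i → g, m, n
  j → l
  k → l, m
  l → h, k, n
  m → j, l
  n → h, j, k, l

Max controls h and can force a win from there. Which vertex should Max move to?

i

A0 = {g}
A1: add {i} — i (Max) has i→g.
A2: add {h} — h (Max) has h→i.
A3 = A2; e.g. j (Max) has no edge into A2. Fixed point.
From h, successor i is in the attractor (rank 1); the other successor l is not.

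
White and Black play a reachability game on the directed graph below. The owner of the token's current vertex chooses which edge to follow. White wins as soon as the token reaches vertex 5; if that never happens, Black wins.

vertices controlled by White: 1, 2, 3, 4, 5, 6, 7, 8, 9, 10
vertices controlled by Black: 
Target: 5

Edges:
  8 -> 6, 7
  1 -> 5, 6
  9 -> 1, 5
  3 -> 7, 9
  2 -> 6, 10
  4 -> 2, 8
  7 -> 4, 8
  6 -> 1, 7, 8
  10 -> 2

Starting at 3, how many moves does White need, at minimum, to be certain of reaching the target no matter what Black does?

2

A0 = {5}
A1: add {1, 9} — 1 (White) has 1→5; 9 (White) has 9→5.
A2: add {3, 6} — 3 (White) has 3→9; 6 (White) has 6→1.
3 enters the attractor at level 2, so White can force the target in 2 moves from there.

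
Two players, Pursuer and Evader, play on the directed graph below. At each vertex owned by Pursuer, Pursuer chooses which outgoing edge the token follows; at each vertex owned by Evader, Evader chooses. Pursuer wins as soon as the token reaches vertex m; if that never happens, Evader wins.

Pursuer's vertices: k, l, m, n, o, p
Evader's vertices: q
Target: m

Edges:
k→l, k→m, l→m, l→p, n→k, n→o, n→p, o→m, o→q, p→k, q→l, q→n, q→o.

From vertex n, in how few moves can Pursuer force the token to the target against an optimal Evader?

2

A0 = {m}
A1: add {k, l, o} — k (Pursuer) has k→m; l (Pursuer) has l→m; o (Pursuer) has o→m.
A2: add {n, p} — n (Pursuer) has n→k; p (Pursuer) has p→k.
n enters the attractor at level 2, so Pursuer can force the target in 2 moves from there.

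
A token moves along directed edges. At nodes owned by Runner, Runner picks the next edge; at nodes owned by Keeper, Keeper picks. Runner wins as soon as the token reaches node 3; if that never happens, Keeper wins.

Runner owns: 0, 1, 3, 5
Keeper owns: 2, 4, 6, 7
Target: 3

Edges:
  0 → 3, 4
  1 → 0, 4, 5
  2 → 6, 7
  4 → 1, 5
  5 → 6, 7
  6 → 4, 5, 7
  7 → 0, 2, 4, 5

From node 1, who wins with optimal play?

A0 = {3}
A1: add {0} — 0 (Runner) has 0→3.
A2: add {1} — 1 (Runner) has 1→0.
A3 = A2; e.g. 2 (Keeper) can still go to 6. Fixed point.
1 ∈ A2, so Runner can force the target.

Runner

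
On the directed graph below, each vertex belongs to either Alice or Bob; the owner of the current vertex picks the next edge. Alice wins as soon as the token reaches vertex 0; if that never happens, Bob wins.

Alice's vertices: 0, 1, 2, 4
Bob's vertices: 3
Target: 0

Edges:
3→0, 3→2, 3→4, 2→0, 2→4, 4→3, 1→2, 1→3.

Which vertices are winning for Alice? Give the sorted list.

A0 = {0}
A1: add {2} — 2 (Alice) has 2→0.
A2: add {1} — 1 (Alice) has 1→2.
A3 = A2; e.g. 3 (Bob) can still go to 4. Fixed point.
Alice's winning region = {0, 1, 2}.

0, 1, 2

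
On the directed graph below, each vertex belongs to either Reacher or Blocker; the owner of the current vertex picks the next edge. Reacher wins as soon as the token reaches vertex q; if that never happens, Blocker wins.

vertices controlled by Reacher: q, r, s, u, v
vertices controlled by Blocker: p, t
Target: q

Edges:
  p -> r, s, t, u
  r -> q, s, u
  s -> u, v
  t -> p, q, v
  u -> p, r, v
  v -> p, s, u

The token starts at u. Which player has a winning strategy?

Reacher

A0 = {q}
A1: add {r} — r (Reacher) has r→q.
A2: add {u} — u (Reacher) has u→r.
u ∈ A2, so Reacher can force the target.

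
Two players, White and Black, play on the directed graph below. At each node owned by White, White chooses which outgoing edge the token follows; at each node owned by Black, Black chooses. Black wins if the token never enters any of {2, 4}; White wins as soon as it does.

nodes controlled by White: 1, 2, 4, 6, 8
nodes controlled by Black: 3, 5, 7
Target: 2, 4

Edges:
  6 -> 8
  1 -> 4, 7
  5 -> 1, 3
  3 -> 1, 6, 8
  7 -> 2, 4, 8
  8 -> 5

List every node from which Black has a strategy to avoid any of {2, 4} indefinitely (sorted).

3, 5, 6, 7, 8

A0 = {2, 4}
A1: add {1} — 1 (White) has 1→4.
A2 = A1; e.g. 3 (Black) can still go to 6. Fixed point.
White's attractor = {1, 2, 4}; Black avoids the target exactly from the complement.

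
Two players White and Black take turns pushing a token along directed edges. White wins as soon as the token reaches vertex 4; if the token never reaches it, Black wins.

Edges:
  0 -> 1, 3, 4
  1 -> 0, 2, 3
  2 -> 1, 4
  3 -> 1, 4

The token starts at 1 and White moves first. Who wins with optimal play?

Track states (vertex, player-to-move).
A0 = {(4,White), (4,Black)}
A1: add {(0,White), (2,White), (3,White)}.
A2: add {(1,Black)}.
A3 = A2; e.g. (0,Black) stays out. (1,White) never enters ⇒ Black avoids the target.

Black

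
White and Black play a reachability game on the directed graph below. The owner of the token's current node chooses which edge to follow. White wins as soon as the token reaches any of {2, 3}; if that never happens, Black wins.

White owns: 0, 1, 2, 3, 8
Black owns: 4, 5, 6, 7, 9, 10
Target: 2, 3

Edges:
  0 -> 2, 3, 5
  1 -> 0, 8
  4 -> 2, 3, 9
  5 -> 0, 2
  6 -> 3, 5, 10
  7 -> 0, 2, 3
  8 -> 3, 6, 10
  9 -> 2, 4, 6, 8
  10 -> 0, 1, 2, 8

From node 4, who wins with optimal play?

A0 = {2, 3}
A1: add {0, 8} — 0 (White) has 0→2; 8 (White) has 8→3.
A2: add {1, 5, 7} — 1 (White) has 1→0; 5 (Black): all of {0, 2} already in; 7 (Black): all of {0, 2, 3} already in.
A3: add {10} — 10 (Black): all of {0, 1, 2, 8} already in.
A4: add {6} — 6 (Black): all of {3, 5, 10} already in.
A5 = A4; e.g. 4 (Black) can still go to 9. Fixed point.
4 never enters the attractor, so Black can avoid the target forever.

Black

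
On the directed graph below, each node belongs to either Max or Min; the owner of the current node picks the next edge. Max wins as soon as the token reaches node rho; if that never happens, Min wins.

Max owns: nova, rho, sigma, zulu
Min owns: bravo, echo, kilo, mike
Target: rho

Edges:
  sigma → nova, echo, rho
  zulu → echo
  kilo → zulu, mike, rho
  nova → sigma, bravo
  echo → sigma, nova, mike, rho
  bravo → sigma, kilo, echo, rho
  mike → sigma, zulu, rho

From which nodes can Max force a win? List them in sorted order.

nova, rho, sigma

A0 = {rho}
A1: add {sigma} — sigma (Max) has sigma→rho.
A2: add {nova} — nova (Max) has nova→sigma.
A3 = A2; e.g. zulu (Max) has no edge into A2. Fixed point.
Max's winning region = {nova, rho, sigma}.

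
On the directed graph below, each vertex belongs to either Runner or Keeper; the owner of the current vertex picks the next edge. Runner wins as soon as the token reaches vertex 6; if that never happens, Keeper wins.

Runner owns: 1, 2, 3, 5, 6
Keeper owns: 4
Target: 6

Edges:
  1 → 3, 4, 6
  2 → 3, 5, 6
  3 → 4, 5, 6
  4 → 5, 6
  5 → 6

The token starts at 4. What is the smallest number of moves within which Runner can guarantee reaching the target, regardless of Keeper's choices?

2

A0 = {6}
A1: add {1, 2, 3, 5} — 1 (Runner) has 1→6; 2 (Runner) has 2→6; 3 (Runner) has 3→6; 5 (Runner) has 5→6.
A2: add {4} — 4 (Keeper): all of {5, 6} already in.
A2 = all vertices. Fixed point.
4 enters the attractor at level 2, so Runner can force the target in 2 moves from there.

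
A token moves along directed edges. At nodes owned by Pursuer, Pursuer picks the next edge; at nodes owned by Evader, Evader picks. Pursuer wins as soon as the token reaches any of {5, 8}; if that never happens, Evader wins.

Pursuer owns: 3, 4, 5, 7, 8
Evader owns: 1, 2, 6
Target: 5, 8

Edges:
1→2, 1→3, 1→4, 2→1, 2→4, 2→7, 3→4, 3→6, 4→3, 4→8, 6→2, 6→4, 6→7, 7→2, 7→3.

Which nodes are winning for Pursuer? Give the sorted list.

3, 4, 5, 7, 8

A0 = {5, 8}
A1: add {4} — 4 (Pursuer) has 4→8.
A2: add {3} — 3 (Pursuer) has 3→4.
A3: add {7} — 7 (Pursuer) has 7→3.
A4 = A3; e.g. 1 (Evader) can still go to 2. Fixed point.
Pursuer's winning region = {3, 4, 5, 7, 8}.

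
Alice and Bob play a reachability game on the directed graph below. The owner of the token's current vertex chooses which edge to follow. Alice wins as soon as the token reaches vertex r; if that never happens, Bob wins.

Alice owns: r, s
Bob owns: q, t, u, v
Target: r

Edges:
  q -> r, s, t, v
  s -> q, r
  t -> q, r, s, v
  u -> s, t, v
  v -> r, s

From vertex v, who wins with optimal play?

A0 = {r}
A1: add {s} — s (Alice) has s→r.
A2: add {v} — v (Bob): all of {r, s} already in.
A3 = A2; e.g. q (Bob) can still go to t. Fixed point.
v ∈ A2, so Alice can force the target.

Alice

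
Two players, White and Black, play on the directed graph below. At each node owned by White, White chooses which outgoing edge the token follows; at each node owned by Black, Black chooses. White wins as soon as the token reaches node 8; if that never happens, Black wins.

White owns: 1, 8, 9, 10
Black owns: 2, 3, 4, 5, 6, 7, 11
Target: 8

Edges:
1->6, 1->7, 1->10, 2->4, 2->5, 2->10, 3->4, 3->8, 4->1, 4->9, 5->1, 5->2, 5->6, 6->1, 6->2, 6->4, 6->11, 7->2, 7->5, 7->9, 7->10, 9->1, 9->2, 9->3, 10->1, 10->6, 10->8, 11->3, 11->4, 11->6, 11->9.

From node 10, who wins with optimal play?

A0 = {8}
A1: add {10} — 10 (White) has 10→8.
10 ∈ A1, so White can force the target.

White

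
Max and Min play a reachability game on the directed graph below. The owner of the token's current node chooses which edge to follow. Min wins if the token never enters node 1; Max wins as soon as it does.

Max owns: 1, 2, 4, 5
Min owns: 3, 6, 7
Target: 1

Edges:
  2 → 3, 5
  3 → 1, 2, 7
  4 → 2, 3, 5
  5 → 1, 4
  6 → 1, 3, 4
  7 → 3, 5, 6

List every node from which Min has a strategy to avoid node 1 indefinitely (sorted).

A0 = {1}
A1: add {5} — 5 (Max) has 5→1.
A2: add {2, 4} — 2 (Max) has 2→5; 4 (Max) has 4→5.
A3 = A2; e.g. 3 (Min) can still go to 7. Fixed point.
Max's attractor = {1, 2, 4, 5}; Min avoids the target exactly from the complement.

3, 6, 7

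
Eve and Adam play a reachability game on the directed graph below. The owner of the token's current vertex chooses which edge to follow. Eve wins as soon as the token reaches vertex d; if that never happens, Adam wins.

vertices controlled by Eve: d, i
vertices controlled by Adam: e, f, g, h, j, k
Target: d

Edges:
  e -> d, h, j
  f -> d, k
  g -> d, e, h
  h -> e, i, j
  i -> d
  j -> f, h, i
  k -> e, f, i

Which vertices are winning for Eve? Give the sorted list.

d, i

A0 = {d}
A1: add {i} — i (Eve) has i→d.
A2 = A1; e.g. e (Adam) can still go to h. Fixed point.
Eve's winning region = {d, i}.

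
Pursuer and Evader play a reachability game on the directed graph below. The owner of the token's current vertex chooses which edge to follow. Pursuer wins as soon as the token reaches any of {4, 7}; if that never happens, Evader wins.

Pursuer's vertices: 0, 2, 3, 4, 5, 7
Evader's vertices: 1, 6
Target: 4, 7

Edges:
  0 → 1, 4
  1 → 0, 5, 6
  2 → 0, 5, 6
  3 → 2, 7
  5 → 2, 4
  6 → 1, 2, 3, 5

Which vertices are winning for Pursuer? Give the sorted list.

A0 = {4, 7}
A1: add {0, 3, 5} — 0 (Pursuer) has 0→4; 3 (Pursuer) has 3→7; 5 (Pursuer) has 5→4.
A2: add {2} — 2 (Pursuer) has 2→0.
A3 = A2; e.g. 1 (Evader) can still go to 6. Fixed point.
Pursuer's winning region = {0, 2, 3, 4, 5, 7}.

0, 2, 3, 4, 5, 7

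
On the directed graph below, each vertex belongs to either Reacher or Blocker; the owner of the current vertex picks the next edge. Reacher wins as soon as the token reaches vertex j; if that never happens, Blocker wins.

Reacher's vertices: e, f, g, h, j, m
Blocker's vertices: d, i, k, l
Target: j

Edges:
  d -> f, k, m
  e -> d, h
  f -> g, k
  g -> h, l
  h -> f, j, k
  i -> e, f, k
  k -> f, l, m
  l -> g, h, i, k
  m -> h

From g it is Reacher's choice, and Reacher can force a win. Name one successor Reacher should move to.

h

A0 = {j}
A1: add {h} — h (Reacher) has h→j.
A2: add {e, g, m} — e (Reacher) has e→h; g (Reacher) has g→h; m (Reacher) has m→h.
A3: add {f} — f (Reacher) has f→g.
A4 = A3; e.g. d (Blocker) can still go to k. Fixed point.
From g, successor h is in the attractor (rank 1); the other successor l is not.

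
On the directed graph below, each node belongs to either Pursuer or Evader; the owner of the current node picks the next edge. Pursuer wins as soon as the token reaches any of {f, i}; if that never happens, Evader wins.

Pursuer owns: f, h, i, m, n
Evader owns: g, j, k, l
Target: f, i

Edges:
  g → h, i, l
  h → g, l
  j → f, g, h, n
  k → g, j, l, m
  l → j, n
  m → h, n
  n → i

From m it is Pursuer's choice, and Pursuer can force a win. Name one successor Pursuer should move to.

A0 = {f, i}
A1: add {n} — n (Pursuer) has n→i.
A2: add {m} — m (Pursuer) has m→n.
A3 = A2; e.g. g (Evader) can still go to h. Fixed point.
From m, successor n is in the attractor (rank 1); the other successor h is not.

n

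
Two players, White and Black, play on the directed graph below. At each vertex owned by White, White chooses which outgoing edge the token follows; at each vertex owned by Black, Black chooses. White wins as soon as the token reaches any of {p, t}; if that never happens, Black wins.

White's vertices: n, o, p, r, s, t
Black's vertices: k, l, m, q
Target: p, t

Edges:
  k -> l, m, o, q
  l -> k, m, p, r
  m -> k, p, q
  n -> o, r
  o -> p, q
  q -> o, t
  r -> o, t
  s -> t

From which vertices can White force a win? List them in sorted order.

A0 = {p, t}
A1: add {o, r, s} — o (White) has o→p; r (White) has r→t; s (White) has s→t.
A2: add {n, q} — n (White) has n→o; q (Black): all of {o, t} already in.
A3 = A2; e.g. k (Black) can still go to l. Fixed point.
White's winning region = {n, o, p, q, r, s, t}.

n, o, p, q, r, s, t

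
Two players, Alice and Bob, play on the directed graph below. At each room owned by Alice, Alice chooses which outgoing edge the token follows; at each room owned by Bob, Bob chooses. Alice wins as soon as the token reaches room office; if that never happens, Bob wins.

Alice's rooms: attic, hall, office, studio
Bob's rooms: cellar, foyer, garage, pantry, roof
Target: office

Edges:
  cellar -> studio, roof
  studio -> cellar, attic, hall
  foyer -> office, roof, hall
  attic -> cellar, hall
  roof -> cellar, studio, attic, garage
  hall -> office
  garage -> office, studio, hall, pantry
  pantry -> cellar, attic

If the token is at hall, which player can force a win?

A0 = {office}
A1: add {hall} — hall (Alice) has hall→office.
hall ∈ A1, so Alice can force the target.

Alice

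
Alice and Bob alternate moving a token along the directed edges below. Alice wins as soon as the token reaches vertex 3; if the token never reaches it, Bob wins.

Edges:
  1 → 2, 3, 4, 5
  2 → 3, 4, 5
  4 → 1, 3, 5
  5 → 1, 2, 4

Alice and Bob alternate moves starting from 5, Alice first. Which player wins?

Track states (vertex, player-to-move).
A0 = {(3,Alice), (3,Bob)}
A1: add {(1,Alice), (2,Alice), (4,Alice)}.
A2: add {(5,Bob)}.
A3 = A2; e.g. (1,Bob) stays out. (5,Alice) never enters ⇒ Bob avoids the target.

Bob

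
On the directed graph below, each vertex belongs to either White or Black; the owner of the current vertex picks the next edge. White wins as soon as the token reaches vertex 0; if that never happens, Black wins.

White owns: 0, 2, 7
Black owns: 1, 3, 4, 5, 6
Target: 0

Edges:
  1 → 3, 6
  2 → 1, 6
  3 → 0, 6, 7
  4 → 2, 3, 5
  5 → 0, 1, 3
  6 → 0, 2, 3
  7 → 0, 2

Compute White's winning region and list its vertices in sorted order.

A0 = {0}
A1: add {7} — 7 (White) has 7→0.
A2 = A1; e.g. 1 (Black) can still go to 3. Fixed point.
White's winning region = {0, 7}.

0, 7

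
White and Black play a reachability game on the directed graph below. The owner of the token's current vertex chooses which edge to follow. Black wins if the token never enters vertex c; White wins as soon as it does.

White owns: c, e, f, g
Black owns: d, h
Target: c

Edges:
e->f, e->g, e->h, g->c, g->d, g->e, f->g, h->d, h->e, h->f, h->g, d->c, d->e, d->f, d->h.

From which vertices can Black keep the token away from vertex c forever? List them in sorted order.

A0 = {c}
A1: add {g} — g (White) has g→c.
A2: add {e, f} — e (White) has e→g; f (White) has f→g.
A3 = A2; e.g. d (Black) can still go to h. Fixed point.
White's attractor = {c, e, f, g}; Black avoids the target exactly from the complement.

d, h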